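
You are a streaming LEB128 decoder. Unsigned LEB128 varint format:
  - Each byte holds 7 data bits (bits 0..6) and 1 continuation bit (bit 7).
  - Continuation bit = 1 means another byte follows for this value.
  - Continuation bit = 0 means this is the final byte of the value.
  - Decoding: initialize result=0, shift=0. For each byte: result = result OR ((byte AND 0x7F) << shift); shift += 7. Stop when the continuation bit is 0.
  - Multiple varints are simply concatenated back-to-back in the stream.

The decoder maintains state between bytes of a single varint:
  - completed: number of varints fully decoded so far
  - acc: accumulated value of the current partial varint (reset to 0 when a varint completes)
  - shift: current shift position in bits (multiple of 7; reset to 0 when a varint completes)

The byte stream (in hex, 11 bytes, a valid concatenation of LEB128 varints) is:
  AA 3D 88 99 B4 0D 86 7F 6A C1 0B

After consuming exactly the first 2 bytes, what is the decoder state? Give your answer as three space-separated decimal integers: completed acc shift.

Answer: 1 0 0

Derivation:
byte[0]=0xAA cont=1 payload=0x2A: acc |= 42<<0 -> completed=0 acc=42 shift=7
byte[1]=0x3D cont=0 payload=0x3D: varint #1 complete (value=7850); reset -> completed=1 acc=0 shift=0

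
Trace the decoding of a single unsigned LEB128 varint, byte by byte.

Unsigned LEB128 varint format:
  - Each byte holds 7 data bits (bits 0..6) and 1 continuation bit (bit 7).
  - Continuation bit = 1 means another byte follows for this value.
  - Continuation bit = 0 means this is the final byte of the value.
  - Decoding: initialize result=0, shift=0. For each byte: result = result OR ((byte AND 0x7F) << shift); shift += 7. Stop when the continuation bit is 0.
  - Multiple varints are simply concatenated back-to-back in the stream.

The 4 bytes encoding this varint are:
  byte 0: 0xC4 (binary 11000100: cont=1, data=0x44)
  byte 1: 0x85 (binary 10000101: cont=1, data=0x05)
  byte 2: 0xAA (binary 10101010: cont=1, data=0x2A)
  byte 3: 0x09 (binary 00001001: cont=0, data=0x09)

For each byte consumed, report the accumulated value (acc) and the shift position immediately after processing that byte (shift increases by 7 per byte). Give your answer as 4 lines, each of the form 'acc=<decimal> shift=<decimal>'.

byte 0=0xC4: payload=0x44=68, contrib = 68<<0 = 68; acc -> 68, shift -> 7
byte 1=0x85: payload=0x05=5, contrib = 5<<7 = 640; acc -> 708, shift -> 14
byte 2=0xAA: payload=0x2A=42, contrib = 42<<14 = 688128; acc -> 688836, shift -> 21
byte 3=0x09: payload=0x09=9, contrib = 9<<21 = 18874368; acc -> 19563204, shift -> 28

Answer: acc=68 shift=7
acc=708 shift=14
acc=688836 shift=21
acc=19563204 shift=28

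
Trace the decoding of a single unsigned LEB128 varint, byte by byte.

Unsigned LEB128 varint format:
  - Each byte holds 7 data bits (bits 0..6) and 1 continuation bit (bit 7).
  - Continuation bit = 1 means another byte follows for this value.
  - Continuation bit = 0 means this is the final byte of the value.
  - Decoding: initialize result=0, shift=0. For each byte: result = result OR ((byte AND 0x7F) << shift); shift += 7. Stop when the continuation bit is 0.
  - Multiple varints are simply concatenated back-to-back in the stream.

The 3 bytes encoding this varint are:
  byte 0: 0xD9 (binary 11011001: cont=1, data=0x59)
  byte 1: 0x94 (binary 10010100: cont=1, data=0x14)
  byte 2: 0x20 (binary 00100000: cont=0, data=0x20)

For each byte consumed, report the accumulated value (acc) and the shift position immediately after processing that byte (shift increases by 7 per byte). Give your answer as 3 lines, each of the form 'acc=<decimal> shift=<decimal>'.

byte 0=0xD9: payload=0x59=89, contrib = 89<<0 = 89; acc -> 89, shift -> 7
byte 1=0x94: payload=0x14=20, contrib = 20<<7 = 2560; acc -> 2649, shift -> 14
byte 2=0x20: payload=0x20=32, contrib = 32<<14 = 524288; acc -> 526937, shift -> 21

Answer: acc=89 shift=7
acc=2649 shift=14
acc=526937 shift=21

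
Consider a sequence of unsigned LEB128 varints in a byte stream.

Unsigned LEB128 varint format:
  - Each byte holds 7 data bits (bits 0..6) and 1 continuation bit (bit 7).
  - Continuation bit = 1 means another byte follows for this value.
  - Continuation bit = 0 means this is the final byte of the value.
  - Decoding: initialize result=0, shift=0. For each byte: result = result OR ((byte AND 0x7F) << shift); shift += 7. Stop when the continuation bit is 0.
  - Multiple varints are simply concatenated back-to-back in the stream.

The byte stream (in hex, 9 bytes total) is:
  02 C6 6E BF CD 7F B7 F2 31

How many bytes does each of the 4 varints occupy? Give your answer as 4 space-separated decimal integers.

Answer: 1 2 3 3

Derivation:
  byte[0]=0x02 cont=0 payload=0x02=2: acc |= 2<<0 -> acc=2 shift=7 [end]
Varint 1: bytes[0:1] = 02 -> value 2 (1 byte(s))
  byte[1]=0xC6 cont=1 payload=0x46=70: acc |= 70<<0 -> acc=70 shift=7
  byte[2]=0x6E cont=0 payload=0x6E=110: acc |= 110<<7 -> acc=14150 shift=14 [end]
Varint 2: bytes[1:3] = C6 6E -> value 14150 (2 byte(s))
  byte[3]=0xBF cont=1 payload=0x3F=63: acc |= 63<<0 -> acc=63 shift=7
  byte[4]=0xCD cont=1 payload=0x4D=77: acc |= 77<<7 -> acc=9919 shift=14
  byte[5]=0x7F cont=0 payload=0x7F=127: acc |= 127<<14 -> acc=2090687 shift=21 [end]
Varint 3: bytes[3:6] = BF CD 7F -> value 2090687 (3 byte(s))
  byte[6]=0xB7 cont=1 payload=0x37=55: acc |= 55<<0 -> acc=55 shift=7
  byte[7]=0xF2 cont=1 payload=0x72=114: acc |= 114<<7 -> acc=14647 shift=14
  byte[8]=0x31 cont=0 payload=0x31=49: acc |= 49<<14 -> acc=817463 shift=21 [end]
Varint 4: bytes[6:9] = B7 F2 31 -> value 817463 (3 byte(s))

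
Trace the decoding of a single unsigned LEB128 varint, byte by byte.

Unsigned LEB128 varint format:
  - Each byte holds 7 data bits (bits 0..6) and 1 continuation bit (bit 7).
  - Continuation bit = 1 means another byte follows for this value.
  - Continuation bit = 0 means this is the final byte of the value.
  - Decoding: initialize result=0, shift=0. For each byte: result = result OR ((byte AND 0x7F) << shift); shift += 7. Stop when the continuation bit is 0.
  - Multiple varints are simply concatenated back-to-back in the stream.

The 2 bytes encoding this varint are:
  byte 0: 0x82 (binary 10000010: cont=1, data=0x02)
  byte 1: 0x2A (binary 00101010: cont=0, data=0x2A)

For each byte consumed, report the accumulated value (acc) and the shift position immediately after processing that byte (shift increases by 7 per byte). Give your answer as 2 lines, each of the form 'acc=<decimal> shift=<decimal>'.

Answer: acc=2 shift=7
acc=5378 shift=14

Derivation:
byte 0=0x82: payload=0x02=2, contrib = 2<<0 = 2; acc -> 2, shift -> 7
byte 1=0x2A: payload=0x2A=42, contrib = 42<<7 = 5376; acc -> 5378, shift -> 14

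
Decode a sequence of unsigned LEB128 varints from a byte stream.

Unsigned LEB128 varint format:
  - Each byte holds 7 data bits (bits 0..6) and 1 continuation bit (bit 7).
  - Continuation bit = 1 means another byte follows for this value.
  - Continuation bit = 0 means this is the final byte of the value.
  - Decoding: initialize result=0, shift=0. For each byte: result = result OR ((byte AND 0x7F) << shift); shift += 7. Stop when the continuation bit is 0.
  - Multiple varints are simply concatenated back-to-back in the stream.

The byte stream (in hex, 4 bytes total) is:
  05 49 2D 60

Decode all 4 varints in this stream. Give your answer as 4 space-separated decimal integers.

Answer: 5 73 45 96

Derivation:
  byte[0]=0x05 cont=0 payload=0x05=5: acc |= 5<<0 -> acc=5 shift=7 [end]
Varint 1: bytes[0:1] = 05 -> value 5 (1 byte(s))
  byte[1]=0x49 cont=0 payload=0x49=73: acc |= 73<<0 -> acc=73 shift=7 [end]
Varint 2: bytes[1:2] = 49 -> value 73 (1 byte(s))
  byte[2]=0x2D cont=0 payload=0x2D=45: acc |= 45<<0 -> acc=45 shift=7 [end]
Varint 3: bytes[2:3] = 2D -> value 45 (1 byte(s))
  byte[3]=0x60 cont=0 payload=0x60=96: acc |= 96<<0 -> acc=96 shift=7 [end]
Varint 4: bytes[3:4] = 60 -> value 96 (1 byte(s))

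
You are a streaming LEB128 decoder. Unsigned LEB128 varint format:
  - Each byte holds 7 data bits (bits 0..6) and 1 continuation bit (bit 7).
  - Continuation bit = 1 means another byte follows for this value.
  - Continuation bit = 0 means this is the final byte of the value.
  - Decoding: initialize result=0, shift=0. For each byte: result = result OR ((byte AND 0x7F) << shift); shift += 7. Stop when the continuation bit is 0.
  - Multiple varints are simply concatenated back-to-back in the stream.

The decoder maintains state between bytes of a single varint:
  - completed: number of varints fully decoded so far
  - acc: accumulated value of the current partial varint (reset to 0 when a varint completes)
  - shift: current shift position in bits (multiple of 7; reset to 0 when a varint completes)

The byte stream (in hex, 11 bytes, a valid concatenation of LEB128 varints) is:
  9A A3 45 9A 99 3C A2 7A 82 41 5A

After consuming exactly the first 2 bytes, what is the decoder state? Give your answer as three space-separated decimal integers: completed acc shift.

Answer: 0 4506 14

Derivation:
byte[0]=0x9A cont=1 payload=0x1A: acc |= 26<<0 -> completed=0 acc=26 shift=7
byte[1]=0xA3 cont=1 payload=0x23: acc |= 35<<7 -> completed=0 acc=4506 shift=14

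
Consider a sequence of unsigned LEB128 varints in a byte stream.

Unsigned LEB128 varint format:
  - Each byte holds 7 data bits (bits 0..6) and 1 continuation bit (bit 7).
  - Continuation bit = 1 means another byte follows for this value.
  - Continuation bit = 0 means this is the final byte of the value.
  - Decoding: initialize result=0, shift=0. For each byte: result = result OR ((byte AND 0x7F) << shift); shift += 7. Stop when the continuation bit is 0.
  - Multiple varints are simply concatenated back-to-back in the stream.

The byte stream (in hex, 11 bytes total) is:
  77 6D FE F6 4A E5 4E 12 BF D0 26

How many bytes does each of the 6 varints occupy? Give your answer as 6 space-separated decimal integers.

  byte[0]=0x77 cont=0 payload=0x77=119: acc |= 119<<0 -> acc=119 shift=7 [end]
Varint 1: bytes[0:1] = 77 -> value 119 (1 byte(s))
  byte[1]=0x6D cont=0 payload=0x6D=109: acc |= 109<<0 -> acc=109 shift=7 [end]
Varint 2: bytes[1:2] = 6D -> value 109 (1 byte(s))
  byte[2]=0xFE cont=1 payload=0x7E=126: acc |= 126<<0 -> acc=126 shift=7
  byte[3]=0xF6 cont=1 payload=0x76=118: acc |= 118<<7 -> acc=15230 shift=14
  byte[4]=0x4A cont=0 payload=0x4A=74: acc |= 74<<14 -> acc=1227646 shift=21 [end]
Varint 3: bytes[2:5] = FE F6 4A -> value 1227646 (3 byte(s))
  byte[5]=0xE5 cont=1 payload=0x65=101: acc |= 101<<0 -> acc=101 shift=7
  byte[6]=0x4E cont=0 payload=0x4E=78: acc |= 78<<7 -> acc=10085 shift=14 [end]
Varint 4: bytes[5:7] = E5 4E -> value 10085 (2 byte(s))
  byte[7]=0x12 cont=0 payload=0x12=18: acc |= 18<<0 -> acc=18 shift=7 [end]
Varint 5: bytes[7:8] = 12 -> value 18 (1 byte(s))
  byte[8]=0xBF cont=1 payload=0x3F=63: acc |= 63<<0 -> acc=63 shift=7
  byte[9]=0xD0 cont=1 payload=0x50=80: acc |= 80<<7 -> acc=10303 shift=14
  byte[10]=0x26 cont=0 payload=0x26=38: acc |= 38<<14 -> acc=632895 shift=21 [end]
Varint 6: bytes[8:11] = BF D0 26 -> value 632895 (3 byte(s))

Answer: 1 1 3 2 1 3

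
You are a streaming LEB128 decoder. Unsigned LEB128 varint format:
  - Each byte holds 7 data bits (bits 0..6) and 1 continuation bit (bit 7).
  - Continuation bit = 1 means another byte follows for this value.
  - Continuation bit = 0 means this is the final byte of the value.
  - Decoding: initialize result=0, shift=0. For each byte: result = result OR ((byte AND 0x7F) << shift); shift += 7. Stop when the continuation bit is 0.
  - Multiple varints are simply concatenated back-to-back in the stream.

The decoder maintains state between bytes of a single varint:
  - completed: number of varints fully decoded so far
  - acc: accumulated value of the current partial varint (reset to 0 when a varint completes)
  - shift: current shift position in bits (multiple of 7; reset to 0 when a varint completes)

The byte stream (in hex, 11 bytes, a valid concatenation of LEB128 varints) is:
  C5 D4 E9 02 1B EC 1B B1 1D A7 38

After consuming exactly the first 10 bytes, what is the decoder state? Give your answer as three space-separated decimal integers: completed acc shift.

Answer: 4 39 7

Derivation:
byte[0]=0xC5 cont=1 payload=0x45: acc |= 69<<0 -> completed=0 acc=69 shift=7
byte[1]=0xD4 cont=1 payload=0x54: acc |= 84<<7 -> completed=0 acc=10821 shift=14
byte[2]=0xE9 cont=1 payload=0x69: acc |= 105<<14 -> completed=0 acc=1731141 shift=21
byte[3]=0x02 cont=0 payload=0x02: varint #1 complete (value=5925445); reset -> completed=1 acc=0 shift=0
byte[4]=0x1B cont=0 payload=0x1B: varint #2 complete (value=27); reset -> completed=2 acc=0 shift=0
byte[5]=0xEC cont=1 payload=0x6C: acc |= 108<<0 -> completed=2 acc=108 shift=7
byte[6]=0x1B cont=0 payload=0x1B: varint #3 complete (value=3564); reset -> completed=3 acc=0 shift=0
byte[7]=0xB1 cont=1 payload=0x31: acc |= 49<<0 -> completed=3 acc=49 shift=7
byte[8]=0x1D cont=0 payload=0x1D: varint #4 complete (value=3761); reset -> completed=4 acc=0 shift=0
byte[9]=0xA7 cont=1 payload=0x27: acc |= 39<<0 -> completed=4 acc=39 shift=7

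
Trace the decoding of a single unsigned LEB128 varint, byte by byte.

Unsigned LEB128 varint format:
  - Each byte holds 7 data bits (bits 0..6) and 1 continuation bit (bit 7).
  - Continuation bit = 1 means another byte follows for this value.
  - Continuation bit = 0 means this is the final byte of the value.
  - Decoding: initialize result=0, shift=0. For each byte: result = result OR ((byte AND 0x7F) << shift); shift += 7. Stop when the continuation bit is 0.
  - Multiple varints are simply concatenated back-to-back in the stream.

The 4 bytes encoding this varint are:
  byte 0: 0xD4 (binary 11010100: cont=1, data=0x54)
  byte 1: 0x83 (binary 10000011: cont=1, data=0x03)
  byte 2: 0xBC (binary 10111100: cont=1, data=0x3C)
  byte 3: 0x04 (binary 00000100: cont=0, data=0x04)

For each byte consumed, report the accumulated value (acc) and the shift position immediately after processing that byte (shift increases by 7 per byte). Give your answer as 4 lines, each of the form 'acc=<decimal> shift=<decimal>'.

byte 0=0xD4: payload=0x54=84, contrib = 84<<0 = 84; acc -> 84, shift -> 7
byte 1=0x83: payload=0x03=3, contrib = 3<<7 = 384; acc -> 468, shift -> 14
byte 2=0xBC: payload=0x3C=60, contrib = 60<<14 = 983040; acc -> 983508, shift -> 21
byte 3=0x04: payload=0x04=4, contrib = 4<<21 = 8388608; acc -> 9372116, shift -> 28

Answer: acc=84 shift=7
acc=468 shift=14
acc=983508 shift=21
acc=9372116 shift=28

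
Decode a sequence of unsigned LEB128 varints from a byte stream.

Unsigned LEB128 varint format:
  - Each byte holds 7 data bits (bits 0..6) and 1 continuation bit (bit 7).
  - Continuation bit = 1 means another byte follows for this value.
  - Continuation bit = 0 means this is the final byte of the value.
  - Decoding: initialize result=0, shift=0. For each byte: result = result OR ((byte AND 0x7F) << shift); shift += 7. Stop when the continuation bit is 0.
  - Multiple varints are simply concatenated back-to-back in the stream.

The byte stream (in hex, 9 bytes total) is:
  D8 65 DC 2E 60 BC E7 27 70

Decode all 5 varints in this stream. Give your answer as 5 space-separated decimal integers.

  byte[0]=0xD8 cont=1 payload=0x58=88: acc |= 88<<0 -> acc=88 shift=7
  byte[1]=0x65 cont=0 payload=0x65=101: acc |= 101<<7 -> acc=13016 shift=14 [end]
Varint 1: bytes[0:2] = D8 65 -> value 13016 (2 byte(s))
  byte[2]=0xDC cont=1 payload=0x5C=92: acc |= 92<<0 -> acc=92 shift=7
  byte[3]=0x2E cont=0 payload=0x2E=46: acc |= 46<<7 -> acc=5980 shift=14 [end]
Varint 2: bytes[2:4] = DC 2E -> value 5980 (2 byte(s))
  byte[4]=0x60 cont=0 payload=0x60=96: acc |= 96<<0 -> acc=96 shift=7 [end]
Varint 3: bytes[4:5] = 60 -> value 96 (1 byte(s))
  byte[5]=0xBC cont=1 payload=0x3C=60: acc |= 60<<0 -> acc=60 shift=7
  byte[6]=0xE7 cont=1 payload=0x67=103: acc |= 103<<7 -> acc=13244 shift=14
  byte[7]=0x27 cont=0 payload=0x27=39: acc |= 39<<14 -> acc=652220 shift=21 [end]
Varint 4: bytes[5:8] = BC E7 27 -> value 652220 (3 byte(s))
  byte[8]=0x70 cont=0 payload=0x70=112: acc |= 112<<0 -> acc=112 shift=7 [end]
Varint 5: bytes[8:9] = 70 -> value 112 (1 byte(s))

Answer: 13016 5980 96 652220 112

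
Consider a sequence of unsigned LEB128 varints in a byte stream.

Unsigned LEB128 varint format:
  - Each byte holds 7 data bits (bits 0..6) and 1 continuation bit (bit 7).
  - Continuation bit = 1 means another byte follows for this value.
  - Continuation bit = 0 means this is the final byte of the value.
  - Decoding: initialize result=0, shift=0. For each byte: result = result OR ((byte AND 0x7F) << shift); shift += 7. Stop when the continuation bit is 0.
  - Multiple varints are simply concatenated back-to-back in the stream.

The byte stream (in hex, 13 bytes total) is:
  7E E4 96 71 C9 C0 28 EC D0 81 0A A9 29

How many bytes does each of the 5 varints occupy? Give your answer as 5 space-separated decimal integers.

Answer: 1 3 3 4 2

Derivation:
  byte[0]=0x7E cont=0 payload=0x7E=126: acc |= 126<<0 -> acc=126 shift=7 [end]
Varint 1: bytes[0:1] = 7E -> value 126 (1 byte(s))
  byte[1]=0xE4 cont=1 payload=0x64=100: acc |= 100<<0 -> acc=100 shift=7
  byte[2]=0x96 cont=1 payload=0x16=22: acc |= 22<<7 -> acc=2916 shift=14
  byte[3]=0x71 cont=0 payload=0x71=113: acc |= 113<<14 -> acc=1854308 shift=21 [end]
Varint 2: bytes[1:4] = E4 96 71 -> value 1854308 (3 byte(s))
  byte[4]=0xC9 cont=1 payload=0x49=73: acc |= 73<<0 -> acc=73 shift=7
  byte[5]=0xC0 cont=1 payload=0x40=64: acc |= 64<<7 -> acc=8265 shift=14
  byte[6]=0x28 cont=0 payload=0x28=40: acc |= 40<<14 -> acc=663625 shift=21 [end]
Varint 3: bytes[4:7] = C9 C0 28 -> value 663625 (3 byte(s))
  byte[7]=0xEC cont=1 payload=0x6C=108: acc |= 108<<0 -> acc=108 shift=7
  byte[8]=0xD0 cont=1 payload=0x50=80: acc |= 80<<7 -> acc=10348 shift=14
  byte[9]=0x81 cont=1 payload=0x01=1: acc |= 1<<14 -> acc=26732 shift=21
  byte[10]=0x0A cont=0 payload=0x0A=10: acc |= 10<<21 -> acc=20998252 shift=28 [end]
Varint 4: bytes[7:11] = EC D0 81 0A -> value 20998252 (4 byte(s))
  byte[11]=0xA9 cont=1 payload=0x29=41: acc |= 41<<0 -> acc=41 shift=7
  byte[12]=0x29 cont=0 payload=0x29=41: acc |= 41<<7 -> acc=5289 shift=14 [end]
Varint 5: bytes[11:13] = A9 29 -> value 5289 (2 byte(s))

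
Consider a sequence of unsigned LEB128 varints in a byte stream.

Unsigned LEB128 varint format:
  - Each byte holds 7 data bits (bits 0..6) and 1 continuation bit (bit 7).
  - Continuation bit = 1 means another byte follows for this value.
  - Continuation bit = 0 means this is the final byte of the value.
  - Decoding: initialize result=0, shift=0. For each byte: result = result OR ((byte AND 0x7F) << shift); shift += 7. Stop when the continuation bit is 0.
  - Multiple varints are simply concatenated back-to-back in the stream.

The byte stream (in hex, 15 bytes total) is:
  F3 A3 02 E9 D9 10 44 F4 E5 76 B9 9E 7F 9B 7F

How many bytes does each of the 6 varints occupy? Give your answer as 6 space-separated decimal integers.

  byte[0]=0xF3 cont=1 payload=0x73=115: acc |= 115<<0 -> acc=115 shift=7
  byte[1]=0xA3 cont=1 payload=0x23=35: acc |= 35<<7 -> acc=4595 shift=14
  byte[2]=0x02 cont=0 payload=0x02=2: acc |= 2<<14 -> acc=37363 shift=21 [end]
Varint 1: bytes[0:3] = F3 A3 02 -> value 37363 (3 byte(s))
  byte[3]=0xE9 cont=1 payload=0x69=105: acc |= 105<<0 -> acc=105 shift=7
  byte[4]=0xD9 cont=1 payload=0x59=89: acc |= 89<<7 -> acc=11497 shift=14
  byte[5]=0x10 cont=0 payload=0x10=16: acc |= 16<<14 -> acc=273641 shift=21 [end]
Varint 2: bytes[3:6] = E9 D9 10 -> value 273641 (3 byte(s))
  byte[6]=0x44 cont=0 payload=0x44=68: acc |= 68<<0 -> acc=68 shift=7 [end]
Varint 3: bytes[6:7] = 44 -> value 68 (1 byte(s))
  byte[7]=0xF4 cont=1 payload=0x74=116: acc |= 116<<0 -> acc=116 shift=7
  byte[8]=0xE5 cont=1 payload=0x65=101: acc |= 101<<7 -> acc=13044 shift=14
  byte[9]=0x76 cont=0 payload=0x76=118: acc |= 118<<14 -> acc=1946356 shift=21 [end]
Varint 4: bytes[7:10] = F4 E5 76 -> value 1946356 (3 byte(s))
  byte[10]=0xB9 cont=1 payload=0x39=57: acc |= 57<<0 -> acc=57 shift=7
  byte[11]=0x9E cont=1 payload=0x1E=30: acc |= 30<<7 -> acc=3897 shift=14
  byte[12]=0x7F cont=0 payload=0x7F=127: acc |= 127<<14 -> acc=2084665 shift=21 [end]
Varint 5: bytes[10:13] = B9 9E 7F -> value 2084665 (3 byte(s))
  byte[13]=0x9B cont=1 payload=0x1B=27: acc |= 27<<0 -> acc=27 shift=7
  byte[14]=0x7F cont=0 payload=0x7F=127: acc |= 127<<7 -> acc=16283 shift=14 [end]
Varint 6: bytes[13:15] = 9B 7F -> value 16283 (2 byte(s))

Answer: 3 3 1 3 3 2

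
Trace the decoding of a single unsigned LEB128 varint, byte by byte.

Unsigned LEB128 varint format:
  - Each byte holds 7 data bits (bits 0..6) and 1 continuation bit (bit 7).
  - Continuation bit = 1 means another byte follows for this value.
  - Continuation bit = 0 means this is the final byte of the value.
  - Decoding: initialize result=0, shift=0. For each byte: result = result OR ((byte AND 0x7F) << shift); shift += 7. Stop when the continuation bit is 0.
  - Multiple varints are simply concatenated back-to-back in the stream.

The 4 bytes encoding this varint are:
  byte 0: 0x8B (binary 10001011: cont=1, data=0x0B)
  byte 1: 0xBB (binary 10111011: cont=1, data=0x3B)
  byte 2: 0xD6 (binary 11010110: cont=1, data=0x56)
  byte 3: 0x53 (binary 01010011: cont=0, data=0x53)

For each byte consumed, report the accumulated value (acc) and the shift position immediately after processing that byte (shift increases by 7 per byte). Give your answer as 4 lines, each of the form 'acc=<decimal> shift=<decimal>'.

byte 0=0x8B: payload=0x0B=11, contrib = 11<<0 = 11; acc -> 11, shift -> 7
byte 1=0xBB: payload=0x3B=59, contrib = 59<<7 = 7552; acc -> 7563, shift -> 14
byte 2=0xD6: payload=0x56=86, contrib = 86<<14 = 1409024; acc -> 1416587, shift -> 21
byte 3=0x53: payload=0x53=83, contrib = 83<<21 = 174063616; acc -> 175480203, shift -> 28

Answer: acc=11 shift=7
acc=7563 shift=14
acc=1416587 shift=21
acc=175480203 shift=28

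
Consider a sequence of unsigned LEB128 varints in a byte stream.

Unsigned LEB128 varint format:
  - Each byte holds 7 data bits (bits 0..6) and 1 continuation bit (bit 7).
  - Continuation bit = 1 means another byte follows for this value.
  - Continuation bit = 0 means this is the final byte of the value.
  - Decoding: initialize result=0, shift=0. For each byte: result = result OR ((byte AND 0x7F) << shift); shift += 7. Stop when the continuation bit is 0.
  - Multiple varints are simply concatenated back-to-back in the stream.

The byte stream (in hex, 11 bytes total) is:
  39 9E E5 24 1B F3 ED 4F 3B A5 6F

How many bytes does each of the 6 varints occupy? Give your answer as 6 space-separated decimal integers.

  byte[0]=0x39 cont=0 payload=0x39=57: acc |= 57<<0 -> acc=57 shift=7 [end]
Varint 1: bytes[0:1] = 39 -> value 57 (1 byte(s))
  byte[1]=0x9E cont=1 payload=0x1E=30: acc |= 30<<0 -> acc=30 shift=7
  byte[2]=0xE5 cont=1 payload=0x65=101: acc |= 101<<7 -> acc=12958 shift=14
  byte[3]=0x24 cont=0 payload=0x24=36: acc |= 36<<14 -> acc=602782 shift=21 [end]
Varint 2: bytes[1:4] = 9E E5 24 -> value 602782 (3 byte(s))
  byte[4]=0x1B cont=0 payload=0x1B=27: acc |= 27<<0 -> acc=27 shift=7 [end]
Varint 3: bytes[4:5] = 1B -> value 27 (1 byte(s))
  byte[5]=0xF3 cont=1 payload=0x73=115: acc |= 115<<0 -> acc=115 shift=7
  byte[6]=0xED cont=1 payload=0x6D=109: acc |= 109<<7 -> acc=14067 shift=14
  byte[7]=0x4F cont=0 payload=0x4F=79: acc |= 79<<14 -> acc=1308403 shift=21 [end]
Varint 4: bytes[5:8] = F3 ED 4F -> value 1308403 (3 byte(s))
  byte[8]=0x3B cont=0 payload=0x3B=59: acc |= 59<<0 -> acc=59 shift=7 [end]
Varint 5: bytes[8:9] = 3B -> value 59 (1 byte(s))
  byte[9]=0xA5 cont=1 payload=0x25=37: acc |= 37<<0 -> acc=37 shift=7
  byte[10]=0x6F cont=0 payload=0x6F=111: acc |= 111<<7 -> acc=14245 shift=14 [end]
Varint 6: bytes[9:11] = A5 6F -> value 14245 (2 byte(s))

Answer: 1 3 1 3 1 2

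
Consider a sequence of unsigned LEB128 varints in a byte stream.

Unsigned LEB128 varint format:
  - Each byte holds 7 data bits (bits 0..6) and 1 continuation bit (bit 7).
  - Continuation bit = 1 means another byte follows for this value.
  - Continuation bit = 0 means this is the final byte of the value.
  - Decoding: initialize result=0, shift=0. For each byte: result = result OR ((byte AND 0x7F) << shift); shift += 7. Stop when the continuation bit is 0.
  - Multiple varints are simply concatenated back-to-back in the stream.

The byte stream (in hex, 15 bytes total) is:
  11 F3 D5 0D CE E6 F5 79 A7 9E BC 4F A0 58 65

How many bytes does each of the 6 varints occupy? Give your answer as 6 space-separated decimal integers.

Answer: 1 3 4 4 2 1

Derivation:
  byte[0]=0x11 cont=0 payload=0x11=17: acc |= 17<<0 -> acc=17 shift=7 [end]
Varint 1: bytes[0:1] = 11 -> value 17 (1 byte(s))
  byte[1]=0xF3 cont=1 payload=0x73=115: acc |= 115<<0 -> acc=115 shift=7
  byte[2]=0xD5 cont=1 payload=0x55=85: acc |= 85<<7 -> acc=10995 shift=14
  byte[3]=0x0D cont=0 payload=0x0D=13: acc |= 13<<14 -> acc=223987 shift=21 [end]
Varint 2: bytes[1:4] = F3 D5 0D -> value 223987 (3 byte(s))
  byte[4]=0xCE cont=1 payload=0x4E=78: acc |= 78<<0 -> acc=78 shift=7
  byte[5]=0xE6 cont=1 payload=0x66=102: acc |= 102<<7 -> acc=13134 shift=14
  byte[6]=0xF5 cont=1 payload=0x75=117: acc |= 117<<14 -> acc=1930062 shift=21
  byte[7]=0x79 cont=0 payload=0x79=121: acc |= 121<<21 -> acc=255685454 shift=28 [end]
Varint 3: bytes[4:8] = CE E6 F5 79 -> value 255685454 (4 byte(s))
  byte[8]=0xA7 cont=1 payload=0x27=39: acc |= 39<<0 -> acc=39 shift=7
  byte[9]=0x9E cont=1 payload=0x1E=30: acc |= 30<<7 -> acc=3879 shift=14
  byte[10]=0xBC cont=1 payload=0x3C=60: acc |= 60<<14 -> acc=986919 shift=21
  byte[11]=0x4F cont=0 payload=0x4F=79: acc |= 79<<21 -> acc=166661927 shift=28 [end]
Varint 4: bytes[8:12] = A7 9E BC 4F -> value 166661927 (4 byte(s))
  byte[12]=0xA0 cont=1 payload=0x20=32: acc |= 32<<0 -> acc=32 shift=7
  byte[13]=0x58 cont=0 payload=0x58=88: acc |= 88<<7 -> acc=11296 shift=14 [end]
Varint 5: bytes[12:14] = A0 58 -> value 11296 (2 byte(s))
  byte[14]=0x65 cont=0 payload=0x65=101: acc |= 101<<0 -> acc=101 shift=7 [end]
Varint 6: bytes[14:15] = 65 -> value 101 (1 byte(s))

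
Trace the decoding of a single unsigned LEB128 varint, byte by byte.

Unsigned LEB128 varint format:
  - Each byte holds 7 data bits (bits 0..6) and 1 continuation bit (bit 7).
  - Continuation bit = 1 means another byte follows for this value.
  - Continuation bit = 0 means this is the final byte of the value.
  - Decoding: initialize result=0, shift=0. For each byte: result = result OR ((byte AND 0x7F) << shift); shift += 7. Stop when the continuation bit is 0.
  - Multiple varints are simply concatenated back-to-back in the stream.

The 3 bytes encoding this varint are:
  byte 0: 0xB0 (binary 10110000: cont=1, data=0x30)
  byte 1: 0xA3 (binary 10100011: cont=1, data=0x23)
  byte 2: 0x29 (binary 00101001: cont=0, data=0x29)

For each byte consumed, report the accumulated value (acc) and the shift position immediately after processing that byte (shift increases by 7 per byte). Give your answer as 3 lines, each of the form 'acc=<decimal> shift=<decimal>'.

byte 0=0xB0: payload=0x30=48, contrib = 48<<0 = 48; acc -> 48, shift -> 7
byte 1=0xA3: payload=0x23=35, contrib = 35<<7 = 4480; acc -> 4528, shift -> 14
byte 2=0x29: payload=0x29=41, contrib = 41<<14 = 671744; acc -> 676272, shift -> 21

Answer: acc=48 shift=7
acc=4528 shift=14
acc=676272 shift=21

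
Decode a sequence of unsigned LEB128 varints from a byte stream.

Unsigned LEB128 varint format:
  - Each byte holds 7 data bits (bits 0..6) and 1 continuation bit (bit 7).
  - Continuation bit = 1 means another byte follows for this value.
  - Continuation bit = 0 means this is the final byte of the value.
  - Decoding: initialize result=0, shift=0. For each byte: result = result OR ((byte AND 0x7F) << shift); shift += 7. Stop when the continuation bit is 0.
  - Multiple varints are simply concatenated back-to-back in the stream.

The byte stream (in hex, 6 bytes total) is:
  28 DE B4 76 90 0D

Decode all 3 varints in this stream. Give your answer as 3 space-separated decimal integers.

Answer: 40 1940062 1680

Derivation:
  byte[0]=0x28 cont=0 payload=0x28=40: acc |= 40<<0 -> acc=40 shift=7 [end]
Varint 1: bytes[0:1] = 28 -> value 40 (1 byte(s))
  byte[1]=0xDE cont=1 payload=0x5E=94: acc |= 94<<0 -> acc=94 shift=7
  byte[2]=0xB4 cont=1 payload=0x34=52: acc |= 52<<7 -> acc=6750 shift=14
  byte[3]=0x76 cont=0 payload=0x76=118: acc |= 118<<14 -> acc=1940062 shift=21 [end]
Varint 2: bytes[1:4] = DE B4 76 -> value 1940062 (3 byte(s))
  byte[4]=0x90 cont=1 payload=0x10=16: acc |= 16<<0 -> acc=16 shift=7
  byte[5]=0x0D cont=0 payload=0x0D=13: acc |= 13<<7 -> acc=1680 shift=14 [end]
Varint 3: bytes[4:6] = 90 0D -> value 1680 (2 byte(s))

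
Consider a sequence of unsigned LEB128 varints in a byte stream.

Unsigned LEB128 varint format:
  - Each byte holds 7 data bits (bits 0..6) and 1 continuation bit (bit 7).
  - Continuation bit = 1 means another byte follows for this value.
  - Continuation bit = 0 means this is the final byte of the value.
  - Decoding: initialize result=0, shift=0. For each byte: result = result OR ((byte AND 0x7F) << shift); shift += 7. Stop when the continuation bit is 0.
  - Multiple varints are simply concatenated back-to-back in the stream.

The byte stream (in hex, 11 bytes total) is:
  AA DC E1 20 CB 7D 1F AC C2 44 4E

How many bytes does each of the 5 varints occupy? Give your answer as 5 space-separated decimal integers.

  byte[0]=0xAA cont=1 payload=0x2A=42: acc |= 42<<0 -> acc=42 shift=7
  byte[1]=0xDC cont=1 payload=0x5C=92: acc |= 92<<7 -> acc=11818 shift=14
  byte[2]=0xE1 cont=1 payload=0x61=97: acc |= 97<<14 -> acc=1601066 shift=21
  byte[3]=0x20 cont=0 payload=0x20=32: acc |= 32<<21 -> acc=68709930 shift=28 [end]
Varint 1: bytes[0:4] = AA DC E1 20 -> value 68709930 (4 byte(s))
  byte[4]=0xCB cont=1 payload=0x4B=75: acc |= 75<<0 -> acc=75 shift=7
  byte[5]=0x7D cont=0 payload=0x7D=125: acc |= 125<<7 -> acc=16075 shift=14 [end]
Varint 2: bytes[4:6] = CB 7D -> value 16075 (2 byte(s))
  byte[6]=0x1F cont=0 payload=0x1F=31: acc |= 31<<0 -> acc=31 shift=7 [end]
Varint 3: bytes[6:7] = 1F -> value 31 (1 byte(s))
  byte[7]=0xAC cont=1 payload=0x2C=44: acc |= 44<<0 -> acc=44 shift=7
  byte[8]=0xC2 cont=1 payload=0x42=66: acc |= 66<<7 -> acc=8492 shift=14
  byte[9]=0x44 cont=0 payload=0x44=68: acc |= 68<<14 -> acc=1122604 shift=21 [end]
Varint 4: bytes[7:10] = AC C2 44 -> value 1122604 (3 byte(s))
  byte[10]=0x4E cont=0 payload=0x4E=78: acc |= 78<<0 -> acc=78 shift=7 [end]
Varint 5: bytes[10:11] = 4E -> value 78 (1 byte(s))

Answer: 4 2 1 3 1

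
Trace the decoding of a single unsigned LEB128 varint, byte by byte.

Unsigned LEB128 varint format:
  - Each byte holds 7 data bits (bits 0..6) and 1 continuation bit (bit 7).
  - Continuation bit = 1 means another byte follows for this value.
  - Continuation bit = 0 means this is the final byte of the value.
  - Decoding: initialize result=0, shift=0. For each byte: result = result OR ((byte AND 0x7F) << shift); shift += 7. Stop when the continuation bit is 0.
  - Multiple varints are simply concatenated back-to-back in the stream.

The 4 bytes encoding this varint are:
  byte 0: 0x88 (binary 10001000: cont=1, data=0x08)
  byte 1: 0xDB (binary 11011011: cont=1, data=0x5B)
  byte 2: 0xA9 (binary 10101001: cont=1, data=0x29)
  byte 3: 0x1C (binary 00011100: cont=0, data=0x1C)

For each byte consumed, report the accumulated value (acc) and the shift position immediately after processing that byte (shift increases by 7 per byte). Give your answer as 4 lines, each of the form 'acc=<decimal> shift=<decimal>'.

Answer: acc=8 shift=7
acc=11656 shift=14
acc=683400 shift=21
acc=59403656 shift=28

Derivation:
byte 0=0x88: payload=0x08=8, contrib = 8<<0 = 8; acc -> 8, shift -> 7
byte 1=0xDB: payload=0x5B=91, contrib = 91<<7 = 11648; acc -> 11656, shift -> 14
byte 2=0xA9: payload=0x29=41, contrib = 41<<14 = 671744; acc -> 683400, shift -> 21
byte 3=0x1C: payload=0x1C=28, contrib = 28<<21 = 58720256; acc -> 59403656, shift -> 28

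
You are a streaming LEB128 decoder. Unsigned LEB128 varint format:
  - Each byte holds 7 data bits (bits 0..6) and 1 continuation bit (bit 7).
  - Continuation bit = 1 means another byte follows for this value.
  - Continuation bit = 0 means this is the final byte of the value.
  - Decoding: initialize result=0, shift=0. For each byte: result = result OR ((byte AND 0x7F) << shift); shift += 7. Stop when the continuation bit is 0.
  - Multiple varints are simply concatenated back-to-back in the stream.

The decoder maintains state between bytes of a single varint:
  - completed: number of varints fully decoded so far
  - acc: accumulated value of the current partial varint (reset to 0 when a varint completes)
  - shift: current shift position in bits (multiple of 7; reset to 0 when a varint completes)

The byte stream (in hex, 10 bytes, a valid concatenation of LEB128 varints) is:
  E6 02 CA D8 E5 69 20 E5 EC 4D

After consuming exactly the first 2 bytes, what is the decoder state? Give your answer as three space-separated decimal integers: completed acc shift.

Answer: 1 0 0

Derivation:
byte[0]=0xE6 cont=1 payload=0x66: acc |= 102<<0 -> completed=0 acc=102 shift=7
byte[1]=0x02 cont=0 payload=0x02: varint #1 complete (value=358); reset -> completed=1 acc=0 shift=0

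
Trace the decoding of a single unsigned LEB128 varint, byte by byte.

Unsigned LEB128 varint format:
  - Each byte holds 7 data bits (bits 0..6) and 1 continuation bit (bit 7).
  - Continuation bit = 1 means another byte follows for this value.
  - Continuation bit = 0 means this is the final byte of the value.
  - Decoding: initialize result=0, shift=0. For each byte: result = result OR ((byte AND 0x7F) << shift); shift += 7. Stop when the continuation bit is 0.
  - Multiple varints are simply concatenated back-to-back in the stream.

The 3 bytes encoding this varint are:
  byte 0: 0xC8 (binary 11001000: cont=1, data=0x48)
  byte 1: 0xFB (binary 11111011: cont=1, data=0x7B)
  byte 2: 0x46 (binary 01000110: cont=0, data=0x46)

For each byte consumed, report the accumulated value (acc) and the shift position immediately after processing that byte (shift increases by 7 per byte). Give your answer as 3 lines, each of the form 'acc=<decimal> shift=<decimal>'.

Answer: acc=72 shift=7
acc=15816 shift=14
acc=1162696 shift=21

Derivation:
byte 0=0xC8: payload=0x48=72, contrib = 72<<0 = 72; acc -> 72, shift -> 7
byte 1=0xFB: payload=0x7B=123, contrib = 123<<7 = 15744; acc -> 15816, shift -> 14
byte 2=0x46: payload=0x46=70, contrib = 70<<14 = 1146880; acc -> 1162696, shift -> 21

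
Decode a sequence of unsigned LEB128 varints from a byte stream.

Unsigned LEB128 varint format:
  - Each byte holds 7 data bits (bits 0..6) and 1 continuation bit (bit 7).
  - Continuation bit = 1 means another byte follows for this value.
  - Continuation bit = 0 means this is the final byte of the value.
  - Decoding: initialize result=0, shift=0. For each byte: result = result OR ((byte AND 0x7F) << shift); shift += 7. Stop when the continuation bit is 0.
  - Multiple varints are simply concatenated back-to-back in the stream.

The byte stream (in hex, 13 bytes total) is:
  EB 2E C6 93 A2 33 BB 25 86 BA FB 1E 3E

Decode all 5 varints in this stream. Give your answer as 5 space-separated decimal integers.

Answer: 5995 107514310 4795 64937222 62

Derivation:
  byte[0]=0xEB cont=1 payload=0x6B=107: acc |= 107<<0 -> acc=107 shift=7
  byte[1]=0x2E cont=0 payload=0x2E=46: acc |= 46<<7 -> acc=5995 shift=14 [end]
Varint 1: bytes[0:2] = EB 2E -> value 5995 (2 byte(s))
  byte[2]=0xC6 cont=1 payload=0x46=70: acc |= 70<<0 -> acc=70 shift=7
  byte[3]=0x93 cont=1 payload=0x13=19: acc |= 19<<7 -> acc=2502 shift=14
  byte[4]=0xA2 cont=1 payload=0x22=34: acc |= 34<<14 -> acc=559558 shift=21
  byte[5]=0x33 cont=0 payload=0x33=51: acc |= 51<<21 -> acc=107514310 shift=28 [end]
Varint 2: bytes[2:6] = C6 93 A2 33 -> value 107514310 (4 byte(s))
  byte[6]=0xBB cont=1 payload=0x3B=59: acc |= 59<<0 -> acc=59 shift=7
  byte[7]=0x25 cont=0 payload=0x25=37: acc |= 37<<7 -> acc=4795 shift=14 [end]
Varint 3: bytes[6:8] = BB 25 -> value 4795 (2 byte(s))
  byte[8]=0x86 cont=1 payload=0x06=6: acc |= 6<<0 -> acc=6 shift=7
  byte[9]=0xBA cont=1 payload=0x3A=58: acc |= 58<<7 -> acc=7430 shift=14
  byte[10]=0xFB cont=1 payload=0x7B=123: acc |= 123<<14 -> acc=2022662 shift=21
  byte[11]=0x1E cont=0 payload=0x1E=30: acc |= 30<<21 -> acc=64937222 shift=28 [end]
Varint 4: bytes[8:12] = 86 BA FB 1E -> value 64937222 (4 byte(s))
  byte[12]=0x3E cont=0 payload=0x3E=62: acc |= 62<<0 -> acc=62 shift=7 [end]
Varint 5: bytes[12:13] = 3E -> value 62 (1 byte(s))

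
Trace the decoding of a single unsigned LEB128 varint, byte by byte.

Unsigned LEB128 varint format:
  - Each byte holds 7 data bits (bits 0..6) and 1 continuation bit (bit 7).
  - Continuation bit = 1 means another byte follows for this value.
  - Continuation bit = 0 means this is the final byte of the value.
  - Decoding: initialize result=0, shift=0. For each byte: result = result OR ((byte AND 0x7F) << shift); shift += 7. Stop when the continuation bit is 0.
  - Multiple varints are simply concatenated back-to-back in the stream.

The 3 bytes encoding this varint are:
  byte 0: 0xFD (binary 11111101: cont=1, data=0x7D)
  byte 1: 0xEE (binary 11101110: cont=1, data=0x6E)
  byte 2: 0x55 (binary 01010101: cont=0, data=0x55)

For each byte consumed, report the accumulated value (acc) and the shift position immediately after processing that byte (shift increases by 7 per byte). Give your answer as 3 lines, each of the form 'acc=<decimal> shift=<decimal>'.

byte 0=0xFD: payload=0x7D=125, contrib = 125<<0 = 125; acc -> 125, shift -> 7
byte 1=0xEE: payload=0x6E=110, contrib = 110<<7 = 14080; acc -> 14205, shift -> 14
byte 2=0x55: payload=0x55=85, contrib = 85<<14 = 1392640; acc -> 1406845, shift -> 21

Answer: acc=125 shift=7
acc=14205 shift=14
acc=1406845 shift=21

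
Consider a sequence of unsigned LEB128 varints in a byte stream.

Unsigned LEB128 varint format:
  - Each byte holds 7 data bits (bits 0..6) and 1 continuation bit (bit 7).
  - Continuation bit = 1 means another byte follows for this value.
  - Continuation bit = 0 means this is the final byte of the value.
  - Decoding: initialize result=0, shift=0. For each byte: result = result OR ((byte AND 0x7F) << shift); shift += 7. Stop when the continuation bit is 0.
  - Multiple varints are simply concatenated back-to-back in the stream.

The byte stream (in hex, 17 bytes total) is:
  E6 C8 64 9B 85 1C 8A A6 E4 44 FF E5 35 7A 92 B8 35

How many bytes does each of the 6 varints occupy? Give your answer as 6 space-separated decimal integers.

  byte[0]=0xE6 cont=1 payload=0x66=102: acc |= 102<<0 -> acc=102 shift=7
  byte[1]=0xC8 cont=1 payload=0x48=72: acc |= 72<<7 -> acc=9318 shift=14
  byte[2]=0x64 cont=0 payload=0x64=100: acc |= 100<<14 -> acc=1647718 shift=21 [end]
Varint 1: bytes[0:3] = E6 C8 64 -> value 1647718 (3 byte(s))
  byte[3]=0x9B cont=1 payload=0x1B=27: acc |= 27<<0 -> acc=27 shift=7
  byte[4]=0x85 cont=1 payload=0x05=5: acc |= 5<<7 -> acc=667 shift=14
  byte[5]=0x1C cont=0 payload=0x1C=28: acc |= 28<<14 -> acc=459419 shift=21 [end]
Varint 2: bytes[3:6] = 9B 85 1C -> value 459419 (3 byte(s))
  byte[6]=0x8A cont=1 payload=0x0A=10: acc |= 10<<0 -> acc=10 shift=7
  byte[7]=0xA6 cont=1 payload=0x26=38: acc |= 38<<7 -> acc=4874 shift=14
  byte[8]=0xE4 cont=1 payload=0x64=100: acc |= 100<<14 -> acc=1643274 shift=21
  byte[9]=0x44 cont=0 payload=0x44=68: acc |= 68<<21 -> acc=144249610 shift=28 [end]
Varint 3: bytes[6:10] = 8A A6 E4 44 -> value 144249610 (4 byte(s))
  byte[10]=0xFF cont=1 payload=0x7F=127: acc |= 127<<0 -> acc=127 shift=7
  byte[11]=0xE5 cont=1 payload=0x65=101: acc |= 101<<7 -> acc=13055 shift=14
  byte[12]=0x35 cont=0 payload=0x35=53: acc |= 53<<14 -> acc=881407 shift=21 [end]
Varint 4: bytes[10:13] = FF E5 35 -> value 881407 (3 byte(s))
  byte[13]=0x7A cont=0 payload=0x7A=122: acc |= 122<<0 -> acc=122 shift=7 [end]
Varint 5: bytes[13:14] = 7A -> value 122 (1 byte(s))
  byte[14]=0x92 cont=1 payload=0x12=18: acc |= 18<<0 -> acc=18 shift=7
  byte[15]=0xB8 cont=1 payload=0x38=56: acc |= 56<<7 -> acc=7186 shift=14
  byte[16]=0x35 cont=0 payload=0x35=53: acc |= 53<<14 -> acc=875538 shift=21 [end]
Varint 6: bytes[14:17] = 92 B8 35 -> value 875538 (3 byte(s))

Answer: 3 3 4 3 1 3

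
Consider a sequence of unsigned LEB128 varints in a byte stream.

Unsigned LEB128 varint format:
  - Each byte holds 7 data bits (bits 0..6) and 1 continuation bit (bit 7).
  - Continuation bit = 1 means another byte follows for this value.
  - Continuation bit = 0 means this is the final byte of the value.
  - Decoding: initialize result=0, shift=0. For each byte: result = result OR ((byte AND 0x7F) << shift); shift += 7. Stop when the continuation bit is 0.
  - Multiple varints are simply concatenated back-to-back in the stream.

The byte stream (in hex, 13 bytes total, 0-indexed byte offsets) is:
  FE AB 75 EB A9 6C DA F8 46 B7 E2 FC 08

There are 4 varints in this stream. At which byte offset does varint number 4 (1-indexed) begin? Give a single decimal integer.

  byte[0]=0xFE cont=1 payload=0x7E=126: acc |= 126<<0 -> acc=126 shift=7
  byte[1]=0xAB cont=1 payload=0x2B=43: acc |= 43<<7 -> acc=5630 shift=14
  byte[2]=0x75 cont=0 payload=0x75=117: acc |= 117<<14 -> acc=1922558 shift=21 [end]
Varint 1: bytes[0:3] = FE AB 75 -> value 1922558 (3 byte(s))
  byte[3]=0xEB cont=1 payload=0x6B=107: acc |= 107<<0 -> acc=107 shift=7
  byte[4]=0xA9 cont=1 payload=0x29=41: acc |= 41<<7 -> acc=5355 shift=14
  byte[5]=0x6C cont=0 payload=0x6C=108: acc |= 108<<14 -> acc=1774827 shift=21 [end]
Varint 2: bytes[3:6] = EB A9 6C -> value 1774827 (3 byte(s))
  byte[6]=0xDA cont=1 payload=0x5A=90: acc |= 90<<0 -> acc=90 shift=7
  byte[7]=0xF8 cont=1 payload=0x78=120: acc |= 120<<7 -> acc=15450 shift=14
  byte[8]=0x46 cont=0 payload=0x46=70: acc |= 70<<14 -> acc=1162330 shift=21 [end]
Varint 3: bytes[6:9] = DA F8 46 -> value 1162330 (3 byte(s))
  byte[9]=0xB7 cont=1 payload=0x37=55: acc |= 55<<0 -> acc=55 shift=7
  byte[10]=0xE2 cont=1 payload=0x62=98: acc |= 98<<7 -> acc=12599 shift=14
  byte[11]=0xFC cont=1 payload=0x7C=124: acc |= 124<<14 -> acc=2044215 shift=21
  byte[12]=0x08 cont=0 payload=0x08=8: acc |= 8<<21 -> acc=18821431 shift=28 [end]
Varint 4: bytes[9:13] = B7 E2 FC 08 -> value 18821431 (4 byte(s))

Answer: 9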